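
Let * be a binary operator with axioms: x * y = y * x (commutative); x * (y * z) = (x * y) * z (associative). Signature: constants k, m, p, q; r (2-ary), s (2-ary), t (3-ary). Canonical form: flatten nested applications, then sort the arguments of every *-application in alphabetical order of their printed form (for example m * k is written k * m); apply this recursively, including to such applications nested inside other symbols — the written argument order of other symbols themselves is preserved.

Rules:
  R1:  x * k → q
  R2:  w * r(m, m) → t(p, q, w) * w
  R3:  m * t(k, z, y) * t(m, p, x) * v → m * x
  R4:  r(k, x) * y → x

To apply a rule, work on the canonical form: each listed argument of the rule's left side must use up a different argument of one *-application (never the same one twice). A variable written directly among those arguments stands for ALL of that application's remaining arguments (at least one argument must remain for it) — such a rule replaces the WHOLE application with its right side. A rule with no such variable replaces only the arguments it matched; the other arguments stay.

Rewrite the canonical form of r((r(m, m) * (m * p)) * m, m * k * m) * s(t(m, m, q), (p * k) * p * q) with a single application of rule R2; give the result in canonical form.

Answer: r(m * m * p * t(p, q, m * m * p), k * m * m) * s(t(m, m, q), k * p * p * q)

Derivation:
Canonical form:  r(m * m * p * r(m, m), k * m * m) * s(t(m, m, q), k * p * p * q)
R2 matches:  uses r(m, m);  w := m * m * p
Every leftover argument binds to the variable; the entire application is replaced.
Result:  r(m * m * p * t(p, q, m * m * p), k * m * m) * s(t(m, m, q), k * p * p * q)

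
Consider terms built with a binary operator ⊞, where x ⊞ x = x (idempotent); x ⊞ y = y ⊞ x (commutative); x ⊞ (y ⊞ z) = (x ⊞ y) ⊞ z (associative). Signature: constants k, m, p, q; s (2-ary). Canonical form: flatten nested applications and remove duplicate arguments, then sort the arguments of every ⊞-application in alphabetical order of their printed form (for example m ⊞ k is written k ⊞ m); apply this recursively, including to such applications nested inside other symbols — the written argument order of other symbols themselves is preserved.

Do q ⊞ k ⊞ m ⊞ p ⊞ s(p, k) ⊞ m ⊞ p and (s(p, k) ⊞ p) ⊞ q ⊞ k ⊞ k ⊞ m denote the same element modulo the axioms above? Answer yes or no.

Answer: yes — both canonical forms are k ⊞ m ⊞ p ⊞ q ⊞ s(p, k)

Derivation:
Left:  q ⊞ k ⊞ m ⊞ p ⊞ s(p, k) ⊞ m ⊞ p
  Idempotence:  drop duplicate m, p
  Sort:  k ⊞ m ⊞ p ⊞ q ⊞ s(p, k)
Right:  (s(p, k) ⊞ p) ⊞ q ⊞ k ⊞ k ⊞ m
  Merge nested applications:  s(p, k) ⊞ p ⊞ q ⊞ k ⊞ k ⊞ m
  Drop duplicates:  drop duplicate k
  Order the arguments:  k ⊞ m ⊞ p ⊞ q ⊞ s(p, k)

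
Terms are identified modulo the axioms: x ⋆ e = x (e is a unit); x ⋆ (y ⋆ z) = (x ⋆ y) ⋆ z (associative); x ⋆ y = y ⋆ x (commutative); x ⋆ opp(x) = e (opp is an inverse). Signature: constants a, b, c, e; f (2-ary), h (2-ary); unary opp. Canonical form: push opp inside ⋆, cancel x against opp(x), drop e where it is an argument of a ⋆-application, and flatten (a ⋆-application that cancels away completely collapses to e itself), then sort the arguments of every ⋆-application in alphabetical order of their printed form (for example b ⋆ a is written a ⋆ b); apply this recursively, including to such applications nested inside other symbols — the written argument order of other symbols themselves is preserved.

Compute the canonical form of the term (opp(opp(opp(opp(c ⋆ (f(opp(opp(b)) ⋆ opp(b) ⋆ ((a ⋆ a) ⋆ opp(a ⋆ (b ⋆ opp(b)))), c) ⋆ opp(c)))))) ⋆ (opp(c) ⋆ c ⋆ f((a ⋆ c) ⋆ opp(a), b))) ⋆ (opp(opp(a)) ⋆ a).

Answer: a ⋆ a ⋆ f(a, c) ⋆ f(c, b)

Derivation:
Push opp inside:  distribute opp over ⋆ and collapse double opp
Cancel inverse pairs:  c cancels
Collect:  f(a, c) ⋆ f(c, b) ⋆ a ⋆ a
Sort arguments:  a ⋆ a ⋆ f(a, c) ⋆ f(c, b)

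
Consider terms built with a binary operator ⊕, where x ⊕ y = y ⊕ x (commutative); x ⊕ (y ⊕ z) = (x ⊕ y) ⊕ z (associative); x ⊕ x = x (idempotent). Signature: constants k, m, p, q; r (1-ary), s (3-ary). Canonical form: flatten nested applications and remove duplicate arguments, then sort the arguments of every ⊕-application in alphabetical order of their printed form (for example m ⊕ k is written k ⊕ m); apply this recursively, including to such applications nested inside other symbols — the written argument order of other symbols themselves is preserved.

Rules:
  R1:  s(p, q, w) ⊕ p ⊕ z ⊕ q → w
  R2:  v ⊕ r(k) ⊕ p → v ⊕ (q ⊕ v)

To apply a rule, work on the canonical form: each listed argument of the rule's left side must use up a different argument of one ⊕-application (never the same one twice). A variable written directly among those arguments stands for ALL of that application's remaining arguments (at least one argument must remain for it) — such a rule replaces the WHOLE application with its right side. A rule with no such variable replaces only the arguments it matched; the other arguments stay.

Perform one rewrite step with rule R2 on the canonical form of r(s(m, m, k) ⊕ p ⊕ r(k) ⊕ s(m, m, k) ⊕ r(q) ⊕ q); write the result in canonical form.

Answer: r(q ⊕ r(q) ⊕ s(m, m, k))

Derivation:
Canonical form:  r(p ⊕ q ⊕ r(k) ⊕ r(q) ⊕ s(m, m, k))
Apply R2:  consuming p, r(k);  v := q ⊕ r(q) ⊕ s(m, m, k)
The extension variable absorbs all remaining arguments, so the whole application is rewritten.
New term:  r(q ⊕ r(q) ⊕ s(m, m, k))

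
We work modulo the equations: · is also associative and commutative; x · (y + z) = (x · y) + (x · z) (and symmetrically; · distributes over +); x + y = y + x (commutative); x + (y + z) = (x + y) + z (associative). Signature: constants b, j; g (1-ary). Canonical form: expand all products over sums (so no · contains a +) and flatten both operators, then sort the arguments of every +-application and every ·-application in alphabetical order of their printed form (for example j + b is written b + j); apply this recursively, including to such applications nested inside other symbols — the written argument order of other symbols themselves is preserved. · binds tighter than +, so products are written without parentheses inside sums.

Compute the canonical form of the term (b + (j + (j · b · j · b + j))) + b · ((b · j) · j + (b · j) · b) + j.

Expand products over sums:  b + j + b · b · j · j + j + b · b · j · j + b · b · b · j + j
Sort arguments:  b + b · b · b · j + b · b · j · j + b · b · j · j + j + j + j

Answer: b + b · b · b · j + b · b · j · j + b · b · j · j + j + j + j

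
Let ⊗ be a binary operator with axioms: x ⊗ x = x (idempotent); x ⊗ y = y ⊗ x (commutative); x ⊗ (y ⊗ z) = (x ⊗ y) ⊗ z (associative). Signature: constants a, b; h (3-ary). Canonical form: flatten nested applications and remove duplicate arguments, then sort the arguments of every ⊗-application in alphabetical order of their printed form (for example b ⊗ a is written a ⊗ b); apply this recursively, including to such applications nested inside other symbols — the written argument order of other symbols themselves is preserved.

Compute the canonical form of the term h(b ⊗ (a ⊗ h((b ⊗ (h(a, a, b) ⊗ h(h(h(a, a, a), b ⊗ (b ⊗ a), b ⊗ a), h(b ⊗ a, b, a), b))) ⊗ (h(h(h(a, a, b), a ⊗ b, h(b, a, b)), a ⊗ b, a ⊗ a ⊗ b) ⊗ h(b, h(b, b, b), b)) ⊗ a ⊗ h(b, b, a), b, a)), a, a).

Answer: h(a ⊗ b ⊗ h(a ⊗ b ⊗ h(a, a, b) ⊗ h(b, b, a) ⊗ h(b, h(b, b, b), b) ⊗ h(h(h(a, a, a), a ⊗ b, a ⊗ b), h(a ⊗ b, b, a), b) ⊗ h(h(h(a, a, b), a ⊗ b, h(b, a, b)), a ⊗ b, a ⊗ b), b, a), a, a)

Derivation:
Work inside:  b ⊗ (a ⊗ h((b ⊗ (h(a, a, b) ⊗ h(h(h(a, a, a), b ⊗ (b ⊗ a), b ⊗ a), h(b ⊗ a, b, a), b))) ⊗ (h(h(h(a, a, b), a ⊗ b, h(b, a, b)), a ⊗ b, a ⊗ a ⊗ b) ⊗ h(b, h(b, b, b), b)) ⊗ a ⊗ h(b, b, a), b, a))
Merge nested applications:  b ⊗ a ⊗ h((b ⊗ (h(a, a, b) ⊗ h(h(h(a, a, a), b ⊗ (b ⊗ a), b ⊗ a), h(b ⊗ a, b, a), b))) ⊗ (h(h(h(a, a, b), a ⊗ b, h(b, a, b)), a ⊗ b, a ⊗ a ⊗ b) ⊗ h(b, h(b, b, b), b)) ⊗ a ⊗ h(b, b, a), b, a)
Inside:  h((b ⊗ (h(a, a, b) ⊗ h(h(h(a, a, a), b ⊗ (b ⊗ a), b ⊗ a), h(b ⊗ a, b, a), b))) ⊗ (h(h(h(a, a, b), a ⊗ b, h(b, a, b)), a ⊗ b, a ⊗ a ⊗ b) ⊗ h(b, h(b, b, b), b)) ⊗ a ⊗ h(b, b, a), b, a)  →  h(a ⊗ b ⊗ h(a, a, b) ⊗ h(b, b, a) ⊗ h(b, h(b, b, b), b) ⊗ h(h(h(a, a, a), a ⊗ b, a ⊗ b), h(a ⊗ b, b, a), b) ⊗ h(h(h(a, a, b), a ⊗ b, h(b, a, b)), a ⊗ b, a ⊗ b), b, a)
Sort arguments:  a ⊗ b ⊗ h(a ⊗ b ⊗ h(a, a, b) ⊗ h(b, b, a) ⊗ h(b, h(b, b, b), b) ⊗ h(h(h(a, a, a), a ⊗ b, a ⊗ b), h(a ⊗ b, b, a), b) ⊗ h(h(h(a, a, b), a ⊗ b, h(b, a, b)), a ⊗ b, a ⊗ b), b, a)
Put back:  h(a ⊗ b ⊗ h(a ⊗ b ⊗ h(a, a, b) ⊗ h(b, b, a) ⊗ h(b, h(b, b, b), b) ⊗ h(h(h(a, a, a), a ⊗ b, a ⊗ b), h(a ⊗ b, b, a), b) ⊗ h(h(h(a, a, b), a ⊗ b, h(b, a, b)), a ⊗ b, a ⊗ b), b, a), a, a)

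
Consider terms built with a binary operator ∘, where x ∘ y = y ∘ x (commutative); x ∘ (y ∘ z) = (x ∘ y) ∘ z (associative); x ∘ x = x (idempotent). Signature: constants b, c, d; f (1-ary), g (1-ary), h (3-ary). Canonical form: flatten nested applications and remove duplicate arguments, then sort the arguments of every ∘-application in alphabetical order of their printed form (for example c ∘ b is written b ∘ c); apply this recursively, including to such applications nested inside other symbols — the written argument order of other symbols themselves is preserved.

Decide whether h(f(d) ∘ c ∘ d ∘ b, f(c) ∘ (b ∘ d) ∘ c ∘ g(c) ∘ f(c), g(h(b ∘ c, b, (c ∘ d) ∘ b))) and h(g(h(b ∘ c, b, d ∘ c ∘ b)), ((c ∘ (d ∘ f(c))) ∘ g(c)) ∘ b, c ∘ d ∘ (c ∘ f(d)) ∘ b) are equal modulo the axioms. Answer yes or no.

Answer: no — h(b ∘ c ∘ d ∘ f(d), b ∘ c ∘ d ∘ f(c) ∘ g(c), g(h(b ∘ c, b, b ∘ c ∘ d))) vs h(g(h(b ∘ c, b, b ∘ c ∘ d)), b ∘ c ∘ d ∘ f(c) ∘ g(c), b ∘ c ∘ d ∘ f(d))

Derivation:
Left:  h(f(d) ∘ c ∘ d ∘ b, f(c) ∘ (b ∘ d) ∘ c ∘ g(c) ∘ f(c), g(h(b ∘ c, b, (c ∘ d) ∘ b)))
  Work inside:  f(c) ∘ (b ∘ d) ∘ c ∘ g(c) ∘ f(c)
  Merge nested applications:  f(c) ∘ b ∘ d ∘ c ∘ g(c) ∘ f(c)
  Drop duplicates:  drop duplicate f(c)
  Sort:  b ∘ c ∘ d ∘ f(c) ∘ g(c)
  Rebuild:  h(b ∘ c ∘ d ∘ f(d), b ∘ c ∘ d ∘ f(c) ∘ g(c), g(h(b ∘ c, b, b ∘ c ∘ d)))
Right:  h(g(h(b ∘ c, b, d ∘ c ∘ b)), ((c ∘ (d ∘ f(c))) ∘ g(c)) ∘ b, c ∘ d ∘ (c ∘ f(d)) ∘ b)
  Focus inside:  ((c ∘ (d ∘ f(c))) ∘ g(c)) ∘ b
  Flatten:  c ∘ d ∘ f(c) ∘ g(c) ∘ b
  Order the arguments:  b ∘ c ∘ d ∘ f(c) ∘ g(c)
  Rebuild:  h(g(h(b ∘ c, b, b ∘ c ∘ d)), b ∘ c ∘ d ∘ f(c) ∘ g(c), b ∘ c ∘ d ∘ f(d))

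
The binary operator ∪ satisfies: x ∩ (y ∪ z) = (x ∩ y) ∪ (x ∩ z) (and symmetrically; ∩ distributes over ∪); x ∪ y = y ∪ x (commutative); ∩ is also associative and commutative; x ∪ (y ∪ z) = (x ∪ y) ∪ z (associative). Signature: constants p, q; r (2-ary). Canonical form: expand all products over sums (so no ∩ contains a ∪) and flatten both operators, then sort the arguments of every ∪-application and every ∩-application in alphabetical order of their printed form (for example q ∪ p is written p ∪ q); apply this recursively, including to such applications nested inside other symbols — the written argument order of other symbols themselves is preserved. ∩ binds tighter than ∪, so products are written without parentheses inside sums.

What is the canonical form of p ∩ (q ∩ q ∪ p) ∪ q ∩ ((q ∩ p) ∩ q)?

Expand products over sums:  p ∩ q ∩ q ∪ p ∩ p ∪ p ∩ q ∩ q ∩ q
Sort:  p ∩ p ∪ p ∩ q ∩ q ∪ p ∩ q ∩ q ∩ q

Answer: p ∩ p ∪ p ∩ q ∩ q ∪ p ∩ q ∩ q ∩ q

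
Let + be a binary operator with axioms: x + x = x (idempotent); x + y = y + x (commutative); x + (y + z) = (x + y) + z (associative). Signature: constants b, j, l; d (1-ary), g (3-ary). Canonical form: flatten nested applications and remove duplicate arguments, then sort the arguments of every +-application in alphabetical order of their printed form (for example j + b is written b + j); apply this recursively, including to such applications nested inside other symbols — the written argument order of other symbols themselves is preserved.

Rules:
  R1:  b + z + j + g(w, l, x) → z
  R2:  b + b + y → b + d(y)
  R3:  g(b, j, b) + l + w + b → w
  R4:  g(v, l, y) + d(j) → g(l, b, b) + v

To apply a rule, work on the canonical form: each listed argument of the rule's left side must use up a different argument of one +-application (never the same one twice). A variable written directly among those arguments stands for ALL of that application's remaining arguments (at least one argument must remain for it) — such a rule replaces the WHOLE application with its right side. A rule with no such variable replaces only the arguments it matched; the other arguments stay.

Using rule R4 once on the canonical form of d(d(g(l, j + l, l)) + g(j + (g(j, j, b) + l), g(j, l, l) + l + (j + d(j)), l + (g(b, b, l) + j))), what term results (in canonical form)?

Canonical form:  d(d(g(l, j + l, l)) + g(g(j, j, b) + j + l, d(j) + g(j, l, l) + j + l, g(b, b, l) + j + l))
Match R4:  consume d(j), g(j, l, l);  v := j, y := l
Result:  d(d(g(l, j + l, l)) + g(g(j, j, b) + j + l, g(l, b, b) + j + l, g(b, b, l) + j + l))

Answer: d(d(g(l, j + l, l)) + g(g(j, j, b) + j + l, g(l, b, b) + j + l, g(b, b, l) + j + l))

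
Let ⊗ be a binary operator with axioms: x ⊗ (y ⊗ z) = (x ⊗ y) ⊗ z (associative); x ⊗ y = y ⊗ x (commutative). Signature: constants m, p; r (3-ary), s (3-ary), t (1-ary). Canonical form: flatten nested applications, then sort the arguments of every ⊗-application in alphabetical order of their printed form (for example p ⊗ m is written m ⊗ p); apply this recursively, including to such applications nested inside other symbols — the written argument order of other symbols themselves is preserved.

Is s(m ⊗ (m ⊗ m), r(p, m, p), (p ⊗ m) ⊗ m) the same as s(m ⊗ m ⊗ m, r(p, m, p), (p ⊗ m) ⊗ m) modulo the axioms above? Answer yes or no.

Answer: yes — both canonical forms are s(m ⊗ m ⊗ m, r(p, m, p), m ⊗ m ⊗ p)

Derivation:
Left:  s(m ⊗ (m ⊗ m), r(p, m, p), (p ⊗ m) ⊗ m)
  Work inside:  (p ⊗ m) ⊗ m
  Flatten:  p ⊗ m ⊗ m
  Sort arguments:  m ⊗ m ⊗ p
  Rebuild:  s(m ⊗ m ⊗ m, r(p, m, p), m ⊗ m ⊗ p)
Right:  s(m ⊗ m ⊗ m, r(p, m, p), (p ⊗ m) ⊗ m)
  Descend into:  (p ⊗ m) ⊗ m
  Flatten:  p ⊗ m ⊗ m
  Order the arguments:  m ⊗ m ⊗ p
  Put back:  s(m ⊗ m ⊗ m, r(p, m, p), m ⊗ m ⊗ p)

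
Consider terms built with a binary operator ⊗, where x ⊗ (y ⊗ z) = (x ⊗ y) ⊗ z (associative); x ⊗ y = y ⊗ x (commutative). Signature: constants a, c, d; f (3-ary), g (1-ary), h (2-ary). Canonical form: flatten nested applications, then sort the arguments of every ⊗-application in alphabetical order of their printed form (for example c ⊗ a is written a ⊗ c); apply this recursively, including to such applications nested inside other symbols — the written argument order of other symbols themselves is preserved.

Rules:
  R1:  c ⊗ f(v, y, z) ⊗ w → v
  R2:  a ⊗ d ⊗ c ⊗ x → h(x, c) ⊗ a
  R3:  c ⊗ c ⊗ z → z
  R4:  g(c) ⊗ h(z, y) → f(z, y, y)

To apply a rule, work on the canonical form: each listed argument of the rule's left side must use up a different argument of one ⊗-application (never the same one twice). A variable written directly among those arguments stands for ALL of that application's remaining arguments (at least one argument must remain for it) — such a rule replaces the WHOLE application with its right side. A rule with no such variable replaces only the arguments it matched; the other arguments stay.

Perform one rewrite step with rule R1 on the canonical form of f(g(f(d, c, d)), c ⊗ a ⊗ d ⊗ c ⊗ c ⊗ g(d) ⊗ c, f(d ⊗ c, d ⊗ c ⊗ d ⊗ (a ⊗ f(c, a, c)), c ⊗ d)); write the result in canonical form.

Canonical form:  f(g(f(d, c, d)), a ⊗ c ⊗ c ⊗ c ⊗ c ⊗ d ⊗ g(d), f(c ⊗ d, a ⊗ c ⊗ d ⊗ d ⊗ f(c, a, c), c ⊗ d))
Apply R1:  consuming c, f(c, a, c);  v := c, w := a ⊗ d ⊗ d, y := a, z := c
The variable takes the whole remainder — replace the entire application.
Giving:  f(g(f(d, c, d)), a ⊗ c ⊗ c ⊗ c ⊗ c ⊗ d ⊗ g(d), f(c ⊗ d, c, c ⊗ d))

Answer: f(g(f(d, c, d)), a ⊗ c ⊗ c ⊗ c ⊗ c ⊗ d ⊗ g(d), f(c ⊗ d, c, c ⊗ d))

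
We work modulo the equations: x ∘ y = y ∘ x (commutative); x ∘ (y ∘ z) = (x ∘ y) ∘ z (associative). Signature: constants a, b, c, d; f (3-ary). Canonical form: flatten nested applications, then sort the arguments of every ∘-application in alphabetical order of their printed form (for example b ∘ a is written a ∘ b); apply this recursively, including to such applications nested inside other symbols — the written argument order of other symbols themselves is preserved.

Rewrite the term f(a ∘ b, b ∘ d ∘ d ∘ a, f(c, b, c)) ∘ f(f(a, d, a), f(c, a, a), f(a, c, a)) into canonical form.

Answer: f(a ∘ b, a ∘ b ∘ d ∘ d, f(c, b, c)) ∘ f(f(a, d, a), f(c, a, a), f(a, c, a))

Derivation:
Inside:  f(a ∘ b, b ∘ d ∘ d ∘ a, f(c, b, c))  →  f(a ∘ b, a ∘ b ∘ d ∘ d, f(c, b, c))
Order the arguments:  f(a ∘ b, a ∘ b ∘ d ∘ d, f(c, b, c)) ∘ f(f(a, d, a), f(c, a, a), f(a, c, a))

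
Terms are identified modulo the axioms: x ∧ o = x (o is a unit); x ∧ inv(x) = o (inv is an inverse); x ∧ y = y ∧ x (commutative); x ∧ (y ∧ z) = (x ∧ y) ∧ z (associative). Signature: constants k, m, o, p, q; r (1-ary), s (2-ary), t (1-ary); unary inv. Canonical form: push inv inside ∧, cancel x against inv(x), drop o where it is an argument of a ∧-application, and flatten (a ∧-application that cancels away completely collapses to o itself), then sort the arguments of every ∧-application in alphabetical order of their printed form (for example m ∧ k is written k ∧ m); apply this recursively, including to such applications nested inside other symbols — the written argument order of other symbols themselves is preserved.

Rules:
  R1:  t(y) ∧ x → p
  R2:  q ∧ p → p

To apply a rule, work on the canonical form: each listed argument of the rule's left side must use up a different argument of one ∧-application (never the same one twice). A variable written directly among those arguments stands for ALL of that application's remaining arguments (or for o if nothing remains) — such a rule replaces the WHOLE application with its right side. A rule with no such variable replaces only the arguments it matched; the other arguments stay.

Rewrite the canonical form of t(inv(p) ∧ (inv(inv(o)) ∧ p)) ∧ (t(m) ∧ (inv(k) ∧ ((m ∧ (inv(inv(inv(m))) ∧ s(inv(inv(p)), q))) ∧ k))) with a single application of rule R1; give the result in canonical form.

Answer: p

Derivation:
Canonical form:  s(p, q) ∧ t(m) ∧ t(o)
Apply R1:  consuming t(m);  x := s(p, q) ∧ t(o), y := m
Every leftover argument binds to the variable; the entire application is replaced.
Result:  p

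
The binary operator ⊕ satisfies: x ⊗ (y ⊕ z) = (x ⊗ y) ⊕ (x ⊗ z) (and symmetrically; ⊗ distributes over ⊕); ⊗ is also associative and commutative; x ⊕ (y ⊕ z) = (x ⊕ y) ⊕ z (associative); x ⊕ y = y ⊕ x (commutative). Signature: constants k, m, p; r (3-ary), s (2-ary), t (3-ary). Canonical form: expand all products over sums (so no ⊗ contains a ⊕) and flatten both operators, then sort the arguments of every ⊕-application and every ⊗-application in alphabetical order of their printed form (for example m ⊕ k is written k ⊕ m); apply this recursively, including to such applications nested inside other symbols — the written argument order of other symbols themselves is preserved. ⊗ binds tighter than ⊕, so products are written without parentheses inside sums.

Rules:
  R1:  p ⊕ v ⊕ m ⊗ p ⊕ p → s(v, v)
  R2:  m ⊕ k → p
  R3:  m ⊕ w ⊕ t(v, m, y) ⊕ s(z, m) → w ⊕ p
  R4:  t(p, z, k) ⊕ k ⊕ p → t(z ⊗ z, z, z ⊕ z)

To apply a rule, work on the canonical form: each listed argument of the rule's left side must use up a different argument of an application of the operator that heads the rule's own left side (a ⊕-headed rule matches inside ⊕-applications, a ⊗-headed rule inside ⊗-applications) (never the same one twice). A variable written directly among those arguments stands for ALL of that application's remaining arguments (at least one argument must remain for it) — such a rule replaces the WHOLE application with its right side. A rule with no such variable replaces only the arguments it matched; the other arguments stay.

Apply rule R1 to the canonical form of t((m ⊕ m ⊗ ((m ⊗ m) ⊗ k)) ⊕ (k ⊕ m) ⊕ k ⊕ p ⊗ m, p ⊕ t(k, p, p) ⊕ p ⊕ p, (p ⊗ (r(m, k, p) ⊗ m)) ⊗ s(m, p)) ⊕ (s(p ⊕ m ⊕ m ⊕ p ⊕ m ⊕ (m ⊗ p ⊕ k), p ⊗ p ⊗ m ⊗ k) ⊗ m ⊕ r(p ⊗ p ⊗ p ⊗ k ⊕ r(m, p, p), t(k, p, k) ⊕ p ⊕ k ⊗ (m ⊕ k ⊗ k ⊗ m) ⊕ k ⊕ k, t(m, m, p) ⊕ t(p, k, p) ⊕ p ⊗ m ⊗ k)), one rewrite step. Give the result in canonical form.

Answer: m ⊗ s(s(k ⊕ m ⊕ m ⊕ m, k ⊕ m ⊕ m ⊕ m), k ⊗ m ⊗ p ⊗ p) ⊕ r(k ⊗ p ⊗ p ⊗ p ⊕ r(m, p, p), k ⊕ k ⊕ k ⊗ k ⊗ k ⊗ m ⊕ k ⊗ m ⊕ p ⊕ t(k, p, k), k ⊗ m ⊗ p ⊕ t(m, m, p) ⊕ t(p, k, p)) ⊕ t(k ⊕ k ⊕ k ⊗ m ⊗ m ⊗ m ⊕ m ⊕ m ⊕ m ⊗ p, p ⊕ p ⊕ p ⊕ t(k, p, p), m ⊗ p ⊗ r(m, k, p) ⊗ s(m, p))

Derivation:
Canonical form:  m ⊗ s(k ⊕ m ⊕ m ⊕ m ⊕ m ⊗ p ⊕ p ⊕ p, k ⊗ m ⊗ p ⊗ p) ⊕ r(k ⊗ p ⊗ p ⊗ p ⊕ r(m, p, p), k ⊕ k ⊕ k ⊗ k ⊗ k ⊗ m ⊕ k ⊗ m ⊕ p ⊕ t(k, p, k), k ⊗ m ⊗ p ⊕ t(m, m, p) ⊕ t(p, k, p)) ⊕ t(k ⊕ k ⊕ k ⊗ m ⊗ m ⊗ m ⊕ m ⊕ m ⊕ m ⊗ p, p ⊕ p ⊕ p ⊕ t(k, p, p), m ⊗ p ⊗ r(m, k, p) ⊗ s(m, p))
R1 matches:  uses m ⊗ p, p, p;  v := k ⊕ m ⊕ m ⊕ m
The extension variable absorbs all remaining arguments, so the whole application is rewritten.
Giving:  m ⊗ s(s(k ⊕ m ⊕ m ⊕ m, k ⊕ m ⊕ m ⊕ m), k ⊗ m ⊗ p ⊗ p) ⊕ r(k ⊗ p ⊗ p ⊗ p ⊕ r(m, p, p), k ⊕ k ⊕ k ⊗ k ⊗ k ⊗ m ⊕ k ⊗ m ⊕ p ⊕ t(k, p, k), k ⊗ m ⊗ p ⊕ t(m, m, p) ⊕ t(p, k, p)) ⊕ t(k ⊕ k ⊕ k ⊗ m ⊗ m ⊗ m ⊕ m ⊕ m ⊕ m ⊗ p, p ⊕ p ⊕ p ⊕ t(k, p, p), m ⊗ p ⊗ r(m, k, p) ⊗ s(m, p))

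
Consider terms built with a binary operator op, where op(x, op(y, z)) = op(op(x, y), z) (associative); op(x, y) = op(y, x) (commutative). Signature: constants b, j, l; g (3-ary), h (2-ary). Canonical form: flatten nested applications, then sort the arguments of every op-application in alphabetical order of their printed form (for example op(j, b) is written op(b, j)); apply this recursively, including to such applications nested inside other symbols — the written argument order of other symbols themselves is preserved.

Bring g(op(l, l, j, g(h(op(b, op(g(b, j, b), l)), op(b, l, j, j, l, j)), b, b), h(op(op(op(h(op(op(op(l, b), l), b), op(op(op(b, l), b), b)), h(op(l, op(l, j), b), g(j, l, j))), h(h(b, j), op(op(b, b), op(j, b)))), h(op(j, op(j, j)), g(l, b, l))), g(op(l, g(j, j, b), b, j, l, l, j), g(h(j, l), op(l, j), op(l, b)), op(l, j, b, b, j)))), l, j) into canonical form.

Answer: g(op(g(h(op(b, g(b, j, b), l), op(b, j, j, j, l, l)), b, b), h(op(h(h(b, j), op(b, b, b, j)), h(op(b, b, l, l), op(b, b, b, l)), h(op(b, j, l, l), g(j, l, j)), h(op(j, j, j), g(l, b, l))), g(op(b, g(j, j, b), j, j, l, l, l), g(h(j, l), op(j, l), op(b, l)), op(b, b, j, j, l))), j, l, l), l, j)

Derivation:
Focus inside:  op(l, l, j, g(h(op(b, op(g(b, j, b), l)), op(b, l, j, j, l, j)), b, b), h(op(op(op(h(op(op(op(l, b), l), b), op(op(op(b, l), b), b)), h(op(l, op(l, j), b), g(j, l, j))), h(h(b, j), op(op(b, b), op(j, b)))), h(op(j, op(j, j)), g(l, b, l))), g(op(l, g(j, j, b), b, j, l, l, j), g(h(j, l), op(l, j), op(l, b)), op(l, j, b, b, j))))
Simplify inside:  g(h(op(b, op(g(b, j, b), l)), op(b, l, j, j, l, j)), b, b)  →  g(h(op(b, g(b, j, b), l), op(b, j, j, j, l, l)), b, b)
Inside:  h(op(op(op(h(op(op(op(l, b), l), b), op(op(op(b, l), b), b)), h(op(l, op(l, j), b), g(j, l, j))), h(h(b, j), op(op(b, b), op(j, b)))), h(op(j, op(j, j)), g(l, b, l))), g(op(l, g(j, j, b), b, j, l, l, j), g(h(j, l), op(l, j), op(l, b)), op(l, j, b, b, j)))  →  h(op(h(h(b, j), op(b, b, b, j)), h(op(b, b, l, l), op(b, b, b, l)), h(op(b, j, l, l), g(j, l, j)), h(op(j, j, j), g(l, b, l))), g(op(b, g(j, j, b), j, j, l, l, l), g(h(j, l), op(j, l), op(b, l)), op(b, b, j, j, l)))
Order the arguments:  op(g(h(op(b, g(b, j, b), l), op(b, j, j, j, l, l)), b, b), h(op(h(h(b, j), op(b, b, b, j)), h(op(b, b, l, l), op(b, b, b, l)), h(op(b, j, l, l), g(j, l, j)), h(op(j, j, j), g(l, b, l))), g(op(b, g(j, j, b), j, j, l, l, l), g(h(j, l), op(j, l), op(b, l)), op(b, b, j, j, l))), j, l, l)
Put back:  g(op(g(h(op(b, g(b, j, b), l), op(b, j, j, j, l, l)), b, b), h(op(h(h(b, j), op(b, b, b, j)), h(op(b, b, l, l), op(b, b, b, l)), h(op(b, j, l, l), g(j, l, j)), h(op(j, j, j), g(l, b, l))), g(op(b, g(j, j, b), j, j, l, l, l), g(h(j, l), op(j, l), op(b, l)), op(b, b, j, j, l))), j, l, l), l, j)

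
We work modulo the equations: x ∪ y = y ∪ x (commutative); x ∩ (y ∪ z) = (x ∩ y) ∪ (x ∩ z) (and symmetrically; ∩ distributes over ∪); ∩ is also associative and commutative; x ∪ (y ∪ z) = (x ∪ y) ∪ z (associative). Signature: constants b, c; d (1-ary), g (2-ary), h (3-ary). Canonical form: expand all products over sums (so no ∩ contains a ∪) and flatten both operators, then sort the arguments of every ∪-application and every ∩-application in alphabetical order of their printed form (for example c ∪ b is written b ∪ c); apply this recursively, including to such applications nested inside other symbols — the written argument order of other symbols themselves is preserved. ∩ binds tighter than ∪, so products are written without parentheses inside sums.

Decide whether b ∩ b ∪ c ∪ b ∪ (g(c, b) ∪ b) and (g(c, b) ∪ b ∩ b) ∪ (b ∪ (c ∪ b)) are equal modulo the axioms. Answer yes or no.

Answer: yes — both canonical forms are b ∪ b ∪ b ∩ b ∪ c ∪ g(c, b)

Derivation:
Left:  b ∩ b ∪ c ∪ b ∪ (g(c, b) ∪ b)
  Flatten:  b ∩ b ∪ c ∪ b ∪ g(c, b) ∪ b
  Order the arguments:  b ∪ b ∪ b ∩ b ∪ c ∪ g(c, b)
Right:  (g(c, b) ∪ b ∩ b) ∪ (b ∪ (c ∪ b))
  Flatten:  g(c, b) ∪ b ∩ b ∪ b ∪ c ∪ b
  Sort arguments:  b ∪ b ∪ b ∩ b ∪ c ∪ g(c, b)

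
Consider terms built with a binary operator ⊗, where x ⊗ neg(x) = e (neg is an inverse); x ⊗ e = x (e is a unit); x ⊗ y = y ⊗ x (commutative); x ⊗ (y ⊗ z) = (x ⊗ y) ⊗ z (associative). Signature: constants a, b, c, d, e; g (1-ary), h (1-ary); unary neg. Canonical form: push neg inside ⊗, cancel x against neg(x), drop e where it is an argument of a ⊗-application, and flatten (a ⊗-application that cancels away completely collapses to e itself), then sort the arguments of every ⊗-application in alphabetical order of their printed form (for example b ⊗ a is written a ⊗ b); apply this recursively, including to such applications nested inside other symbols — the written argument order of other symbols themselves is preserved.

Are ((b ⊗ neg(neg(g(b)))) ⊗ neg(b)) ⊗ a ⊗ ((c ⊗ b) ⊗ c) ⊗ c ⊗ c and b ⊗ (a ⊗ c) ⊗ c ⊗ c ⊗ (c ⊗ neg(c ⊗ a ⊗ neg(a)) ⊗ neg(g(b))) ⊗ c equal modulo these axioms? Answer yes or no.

Answer: no — a ⊗ b ⊗ c ⊗ c ⊗ c ⊗ c ⊗ g(b) vs a ⊗ b ⊗ c ⊗ c ⊗ c ⊗ c ⊗ neg(g(b))

Derivation:
Left:  ((b ⊗ neg(neg(g(b)))) ⊗ neg(b)) ⊗ a ⊗ ((c ⊗ b) ⊗ c) ⊗ c ⊗ c
  Push neg inside:  distribute neg over ⊗ and collapse double neg
  Combine occurrences:  b ⊗ g(b) ⊗ a ⊗ c ⊗ c ⊗ c ⊗ c
  Sort arguments:  a ⊗ b ⊗ c ⊗ c ⊗ c ⊗ c ⊗ g(b)
Right:  b ⊗ (a ⊗ c) ⊗ c ⊗ c ⊗ (c ⊗ neg(c ⊗ a ⊗ neg(a)) ⊗ neg(g(b))) ⊗ c
  Push neg inside:  distribute neg over ⊗ and collapse double neg
  Collect:  b ⊗ a ⊗ c ⊗ c ⊗ c ⊗ c ⊗ neg(g(b))
  Sort arguments:  a ⊗ b ⊗ c ⊗ c ⊗ c ⊗ c ⊗ neg(g(b))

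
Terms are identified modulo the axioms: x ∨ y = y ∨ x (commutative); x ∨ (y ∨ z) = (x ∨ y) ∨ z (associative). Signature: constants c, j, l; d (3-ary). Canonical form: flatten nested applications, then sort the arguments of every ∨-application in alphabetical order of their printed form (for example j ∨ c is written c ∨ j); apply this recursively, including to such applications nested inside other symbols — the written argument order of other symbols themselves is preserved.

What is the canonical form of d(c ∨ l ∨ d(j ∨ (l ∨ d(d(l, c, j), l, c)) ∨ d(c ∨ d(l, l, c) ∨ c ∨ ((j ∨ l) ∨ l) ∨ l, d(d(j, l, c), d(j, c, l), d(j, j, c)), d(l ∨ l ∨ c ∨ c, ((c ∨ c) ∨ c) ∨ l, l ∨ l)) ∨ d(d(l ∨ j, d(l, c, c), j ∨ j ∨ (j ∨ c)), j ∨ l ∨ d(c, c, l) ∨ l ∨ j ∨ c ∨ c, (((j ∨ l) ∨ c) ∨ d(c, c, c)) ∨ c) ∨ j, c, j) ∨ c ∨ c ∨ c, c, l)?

Answer: d(c ∨ c ∨ c ∨ c ∨ d(d(c ∨ c ∨ d(l, l, c) ∨ j ∨ l ∨ l ∨ l, d(d(j, l, c), d(j, c, l), d(j, j, c)), d(c ∨ c ∨ l ∨ l, c ∨ c ∨ c ∨ l, l ∨ l)) ∨ d(d(j ∨ l, d(l, c, c), c ∨ j ∨ j ∨ j), c ∨ c ∨ d(c, c, l) ∨ j ∨ j ∨ l ∨ l, c ∨ c ∨ d(c, c, c) ∨ j ∨ l) ∨ d(d(l, c, j), l, c) ∨ j ∨ j ∨ l, c, j) ∨ l, c, l)

Derivation:
Descend into:  c ∨ l ∨ d(j ∨ (l ∨ d(d(l, c, j), l, c)) ∨ d(c ∨ d(l, l, c) ∨ c ∨ ((j ∨ l) ∨ l) ∨ l, d(d(j, l, c), d(j, c, l), d(j, j, c)), d(l ∨ l ∨ c ∨ c, ((c ∨ c) ∨ c) ∨ l, l ∨ l)) ∨ d(d(l ∨ j, d(l, c, c), j ∨ j ∨ (j ∨ c)), j ∨ l ∨ d(c, c, l) ∨ l ∨ j ∨ c ∨ c, (((j ∨ l) ∨ c) ∨ d(c, c, c)) ∨ c) ∨ j, c, j) ∨ c ∨ c ∨ c
Inside:  d(j ∨ (l ∨ d(d(l, c, j), l, c)) ∨ d(c ∨ d(l, l, c) ∨ c ∨ ((j ∨ l) ∨ l) ∨ l, d(d(j, l, c), d(j, c, l), d(j, j, c)), d(l ∨ l ∨ c ∨ c, ((c ∨ c) ∨ c) ∨ l, l ∨ l)) ∨ d(d(l ∨ j, d(l, c, c), j ∨ j ∨ (j ∨ c)), j ∨ l ∨ d(c, c, l) ∨ l ∨ j ∨ c ∨ c, (((j ∨ l) ∨ c) ∨ d(c, c, c)) ∨ c) ∨ j, c, j)  →  d(d(c ∨ c ∨ d(l, l, c) ∨ j ∨ l ∨ l ∨ l, d(d(j, l, c), d(j, c, l), d(j, j, c)), d(c ∨ c ∨ l ∨ l, c ∨ c ∨ c ∨ l, l ∨ l)) ∨ d(d(j ∨ l, d(l, c, c), c ∨ j ∨ j ∨ j), c ∨ c ∨ d(c, c, l) ∨ j ∨ j ∨ l ∨ l, c ∨ c ∨ d(c, c, c) ∨ j ∨ l) ∨ d(d(l, c, j), l, c) ∨ j ∨ j ∨ l, c, j)
Sort:  c ∨ c ∨ c ∨ c ∨ d(d(c ∨ c ∨ d(l, l, c) ∨ j ∨ l ∨ l ∨ l, d(d(j, l, c), d(j, c, l), d(j, j, c)), d(c ∨ c ∨ l ∨ l, c ∨ c ∨ c ∨ l, l ∨ l)) ∨ d(d(j ∨ l, d(l, c, c), c ∨ j ∨ j ∨ j), c ∨ c ∨ d(c, c, l) ∨ j ∨ j ∨ l ∨ l, c ∨ c ∨ d(c, c, c) ∨ j ∨ l) ∨ d(d(l, c, j), l, c) ∨ j ∨ j ∨ l, c, j) ∨ l
Rebuild:  d(c ∨ c ∨ c ∨ c ∨ d(d(c ∨ c ∨ d(l, l, c) ∨ j ∨ l ∨ l ∨ l, d(d(j, l, c), d(j, c, l), d(j, j, c)), d(c ∨ c ∨ l ∨ l, c ∨ c ∨ c ∨ l, l ∨ l)) ∨ d(d(j ∨ l, d(l, c, c), c ∨ j ∨ j ∨ j), c ∨ c ∨ d(c, c, l) ∨ j ∨ j ∨ l ∨ l, c ∨ c ∨ d(c, c, c) ∨ j ∨ l) ∨ d(d(l, c, j), l, c) ∨ j ∨ j ∨ l, c, j) ∨ l, c, l)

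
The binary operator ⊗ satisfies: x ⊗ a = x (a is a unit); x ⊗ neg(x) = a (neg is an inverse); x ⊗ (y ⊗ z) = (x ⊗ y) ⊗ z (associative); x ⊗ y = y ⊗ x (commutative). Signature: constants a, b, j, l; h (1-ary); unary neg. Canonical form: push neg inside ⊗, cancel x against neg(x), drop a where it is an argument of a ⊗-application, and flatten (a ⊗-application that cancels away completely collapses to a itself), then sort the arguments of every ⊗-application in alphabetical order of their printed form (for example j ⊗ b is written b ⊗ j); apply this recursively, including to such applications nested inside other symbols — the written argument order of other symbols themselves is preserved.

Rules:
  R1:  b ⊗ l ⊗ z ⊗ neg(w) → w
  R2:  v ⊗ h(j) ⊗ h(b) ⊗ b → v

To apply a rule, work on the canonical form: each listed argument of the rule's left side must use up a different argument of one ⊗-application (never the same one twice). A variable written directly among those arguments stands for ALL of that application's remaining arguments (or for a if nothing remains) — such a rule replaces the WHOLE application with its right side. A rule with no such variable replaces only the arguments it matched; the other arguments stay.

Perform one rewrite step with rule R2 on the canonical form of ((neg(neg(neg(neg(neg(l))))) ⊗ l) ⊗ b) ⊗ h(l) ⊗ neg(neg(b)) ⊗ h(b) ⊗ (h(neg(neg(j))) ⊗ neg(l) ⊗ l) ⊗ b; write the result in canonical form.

Answer: b ⊗ b ⊗ h(l)

Derivation:
Canonical form:  b ⊗ b ⊗ b ⊗ h(b) ⊗ h(j) ⊗ h(l)
R2 matches:  uses b, h(b), h(j);  v := b ⊗ b ⊗ h(l)
The variable takes the whole remainder — replace the entire application.
New term:  b ⊗ b ⊗ h(l)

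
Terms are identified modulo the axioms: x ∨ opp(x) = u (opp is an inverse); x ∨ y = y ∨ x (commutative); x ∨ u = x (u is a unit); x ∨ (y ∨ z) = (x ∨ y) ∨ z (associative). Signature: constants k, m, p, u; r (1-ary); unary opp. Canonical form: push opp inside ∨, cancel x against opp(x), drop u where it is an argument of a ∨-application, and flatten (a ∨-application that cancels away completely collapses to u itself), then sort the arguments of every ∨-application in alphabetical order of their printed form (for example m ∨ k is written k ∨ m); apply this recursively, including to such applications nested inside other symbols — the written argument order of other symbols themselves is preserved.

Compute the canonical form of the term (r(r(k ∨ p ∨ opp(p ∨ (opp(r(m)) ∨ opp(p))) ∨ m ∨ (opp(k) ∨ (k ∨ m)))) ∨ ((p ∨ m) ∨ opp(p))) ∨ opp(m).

Answer: r(r(k ∨ m ∨ m ∨ p ∨ r(m)))

Derivation:
Push opp inside:  distribute opp over ∨ and collapse double opp
Cancel inverse pairs:  p cancels; m cancels
Collect terms:  r(r(k ∨ m ∨ m ∨ p ∨ r(m)))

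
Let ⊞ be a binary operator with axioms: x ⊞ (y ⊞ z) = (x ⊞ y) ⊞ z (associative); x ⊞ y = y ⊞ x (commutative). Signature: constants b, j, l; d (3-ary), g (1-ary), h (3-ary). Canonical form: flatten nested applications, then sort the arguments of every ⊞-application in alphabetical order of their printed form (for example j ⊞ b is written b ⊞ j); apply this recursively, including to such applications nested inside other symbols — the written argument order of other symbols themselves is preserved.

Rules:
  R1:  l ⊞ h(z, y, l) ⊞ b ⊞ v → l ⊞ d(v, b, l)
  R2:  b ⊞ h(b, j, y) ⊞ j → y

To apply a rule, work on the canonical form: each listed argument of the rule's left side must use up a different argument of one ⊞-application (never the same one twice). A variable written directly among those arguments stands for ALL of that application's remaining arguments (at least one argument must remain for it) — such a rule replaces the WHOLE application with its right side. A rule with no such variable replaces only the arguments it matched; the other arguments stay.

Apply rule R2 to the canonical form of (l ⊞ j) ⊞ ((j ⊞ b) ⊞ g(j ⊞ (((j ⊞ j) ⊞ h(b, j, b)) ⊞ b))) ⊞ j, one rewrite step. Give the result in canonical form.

Canonical form:  b ⊞ g(b ⊞ h(b, j, b) ⊞ j ⊞ j ⊞ j) ⊞ j ⊞ j ⊞ j ⊞ l
R2 matches:  uses b, h(b, j, b), j;  y := b
Giving:  b ⊞ g(b ⊞ j ⊞ j) ⊞ j ⊞ j ⊞ j ⊞ l

Answer: b ⊞ g(b ⊞ j ⊞ j) ⊞ j ⊞ j ⊞ j ⊞ l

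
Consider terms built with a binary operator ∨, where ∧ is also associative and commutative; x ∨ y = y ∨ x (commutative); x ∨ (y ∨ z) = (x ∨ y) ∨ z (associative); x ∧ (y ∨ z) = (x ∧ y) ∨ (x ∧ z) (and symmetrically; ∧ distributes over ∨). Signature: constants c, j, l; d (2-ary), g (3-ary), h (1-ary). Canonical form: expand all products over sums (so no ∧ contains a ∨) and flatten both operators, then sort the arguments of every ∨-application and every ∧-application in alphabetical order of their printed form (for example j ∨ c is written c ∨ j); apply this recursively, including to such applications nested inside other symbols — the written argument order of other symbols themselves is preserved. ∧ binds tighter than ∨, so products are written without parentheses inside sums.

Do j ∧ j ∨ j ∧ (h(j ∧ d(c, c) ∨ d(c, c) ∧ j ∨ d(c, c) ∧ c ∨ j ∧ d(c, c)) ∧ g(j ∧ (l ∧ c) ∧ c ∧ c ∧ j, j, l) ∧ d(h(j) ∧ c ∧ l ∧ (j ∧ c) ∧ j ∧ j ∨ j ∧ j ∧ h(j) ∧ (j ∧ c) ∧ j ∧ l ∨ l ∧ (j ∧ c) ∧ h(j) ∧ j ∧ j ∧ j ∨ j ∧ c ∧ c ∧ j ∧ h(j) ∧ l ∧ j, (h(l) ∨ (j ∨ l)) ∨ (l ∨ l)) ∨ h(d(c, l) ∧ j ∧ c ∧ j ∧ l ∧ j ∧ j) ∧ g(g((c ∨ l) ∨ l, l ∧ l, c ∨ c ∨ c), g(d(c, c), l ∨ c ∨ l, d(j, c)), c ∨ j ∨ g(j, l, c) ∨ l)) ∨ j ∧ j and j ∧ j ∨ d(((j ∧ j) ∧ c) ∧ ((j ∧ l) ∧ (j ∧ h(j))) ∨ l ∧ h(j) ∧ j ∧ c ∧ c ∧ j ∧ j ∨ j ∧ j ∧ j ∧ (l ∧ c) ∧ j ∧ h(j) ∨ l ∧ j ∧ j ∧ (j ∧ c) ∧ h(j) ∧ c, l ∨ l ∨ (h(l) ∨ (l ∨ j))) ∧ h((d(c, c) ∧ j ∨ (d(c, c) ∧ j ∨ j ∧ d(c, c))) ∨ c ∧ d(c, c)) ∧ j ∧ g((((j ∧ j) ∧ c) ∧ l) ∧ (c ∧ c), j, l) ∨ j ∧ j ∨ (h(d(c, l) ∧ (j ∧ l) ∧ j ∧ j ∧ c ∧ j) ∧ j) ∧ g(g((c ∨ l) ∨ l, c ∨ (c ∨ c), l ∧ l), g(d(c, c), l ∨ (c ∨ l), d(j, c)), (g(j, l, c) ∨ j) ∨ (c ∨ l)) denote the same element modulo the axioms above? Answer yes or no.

Left:  j ∧ j ∨ j ∧ (h(j ∧ d(c, c) ∨ d(c, c) ∧ j ∨ d(c, c) ∧ c ∨ j ∧ d(c, c)) ∧ g(j ∧ (l ∧ c) ∧ c ∧ c ∧ j, j, l) ∧ d(h(j) ∧ c ∧ l ∧ (j ∧ c) ∧ j ∧ j ∨ j ∧ j ∧ h(j) ∧ (j ∧ c) ∧ j ∧ l ∨ l ∧ (j ∧ c) ∧ h(j) ∧ j ∧ j ∧ j ∨ j ∧ c ∧ c ∧ j ∧ h(j) ∧ l ∧ j, (h(l) ∨ (j ∨ l)) ∨ (l ∨ l)) ∨ h(d(c, l) ∧ j ∧ c ∧ j ∧ l ∧ j ∧ j) ∧ g(g((c ∨ l) ∨ l, l ∧ l, c ∨ c ∨ c), g(d(c, c), l ∨ c ∨ l, d(j, c)), c ∨ j ∨ g(j, l, c) ∨ l)) ∨ j ∧ j
  Distribute:  j ∧ j ∨ d(c ∧ c ∧ h(j) ∧ j ∧ j ∧ j ∧ l ∨ c ∧ c ∧ h(j) ∧ j ∧ j ∧ j ∧ l ∨ c ∧ h(j) ∧ j ∧ j ∧ j ∧ j ∧ l ∨ c ∧ h(j) ∧ j ∧ j ∧ j ∧ j ∧ l, h(l) ∨ j ∨ l ∨ l ∨ l) ∧ g(c ∧ c ∧ c ∧ j ∧ j ∧ l, j, l) ∧ h(c ∧ d(c, c) ∨ d(c, c) ∧ j ∨ d(c, c) ∧ j ∨ d(c, c) ∧ j) ∧ j ∨ g(g(c ∨ l ∨ l, l ∧ l, c ∨ c ∨ c), g(d(c, c), c ∨ l ∨ l, d(j, c)), c ∨ g(j, l, c) ∨ j ∨ l) ∧ h(c ∧ d(c, l) ∧ j ∧ j ∧ j ∧ j ∧ l) ∧ j ∨ j ∧ j
  Order the arguments:  d(c ∧ c ∧ h(j) ∧ j ∧ j ∧ j ∧ l ∨ c ∧ c ∧ h(j) ∧ j ∧ j ∧ j ∧ l ∨ c ∧ h(j) ∧ j ∧ j ∧ j ∧ j ∧ l ∨ c ∧ h(j) ∧ j ∧ j ∧ j ∧ j ∧ l, h(l) ∨ j ∨ l ∨ l ∨ l) ∧ g(c ∧ c ∧ c ∧ j ∧ j ∧ l, j, l) ∧ h(c ∧ d(c, c) ∨ d(c, c) ∧ j ∨ d(c, c) ∧ j ∨ d(c, c) ∧ j) ∧ j ∨ g(g(c ∨ l ∨ l, l ∧ l, c ∨ c ∨ c), g(d(c, c), c ∨ l ∨ l, d(j, c)), c ∨ g(j, l, c) ∨ j ∨ l) ∧ h(c ∧ d(c, l) ∧ j ∧ j ∧ j ∧ j ∧ l) ∧ j ∨ j ∧ j ∨ j ∧ j
Right:  j ∧ j ∨ d(((j ∧ j) ∧ c) ∧ ((j ∧ l) ∧ (j ∧ h(j))) ∨ l ∧ h(j) ∧ j ∧ c ∧ c ∧ j ∧ j ∨ j ∧ j ∧ j ∧ (l ∧ c) ∧ j ∧ h(j) ∨ l ∧ j ∧ j ∧ (j ∧ c) ∧ h(j) ∧ c, l ∨ l ∨ (h(l) ∨ (l ∨ j))) ∧ h((d(c, c) ∧ j ∨ (d(c, c) ∧ j ∨ j ∧ d(c, c))) ∨ c ∧ d(c, c)) ∧ j ∧ g((((j ∧ j) ∧ c) ∧ l) ∧ (c ∧ c), j, l) ∨ j ∧ j ∨ (h(d(c, l) ∧ (j ∧ l) ∧ j ∧ j ∧ c ∧ j) ∧ j) ∧ g(g((c ∨ l) ∨ l, c ∨ (c ∨ c), l ∧ l), g(d(c, c), l ∨ (c ∨ l), d(j, c)), (g(j, l, c) ∨ j) ∨ (c ∨ l))
  Un-nest:  j ∧ j ∨ d(c ∧ c ∧ h(j) ∧ j ∧ j ∧ j ∧ l ∨ c ∧ c ∧ h(j) ∧ j ∧ j ∧ j ∧ l ∨ c ∧ h(j) ∧ j ∧ j ∧ j ∧ j ∧ l ∨ c ∧ h(j) ∧ j ∧ j ∧ j ∧ j ∧ l, h(l) ∨ j ∨ l ∨ l ∨ l) ∧ g(c ∧ c ∧ c ∧ j ∧ j ∧ l, j, l) ∧ h(c ∧ d(c, c) ∨ d(c, c) ∧ j ∨ d(c, c) ∧ j ∨ d(c, c) ∧ j) ∧ j ∨ j ∧ j ∨ g(g(c ∨ l ∨ l, c ∨ c ∨ c, l ∧ l), g(d(c, c), c ∨ l ∨ l, d(j, c)), c ∨ g(j, l, c) ∨ j ∨ l) ∧ h(c ∧ d(c, l) ∧ j ∧ j ∧ j ∧ j ∧ l) ∧ j
  Sort arguments:  d(c ∧ c ∧ h(j) ∧ j ∧ j ∧ j ∧ l ∨ c ∧ c ∧ h(j) ∧ j ∧ j ∧ j ∧ l ∨ c ∧ h(j) ∧ j ∧ j ∧ j ∧ j ∧ l ∨ c ∧ h(j) ∧ j ∧ j ∧ j ∧ j ∧ l, h(l) ∨ j ∨ l ∨ l ∨ l) ∧ g(c ∧ c ∧ c ∧ j ∧ j ∧ l, j, l) ∧ h(c ∧ d(c, c) ∨ d(c, c) ∧ j ∨ d(c, c) ∧ j ∨ d(c, c) ∧ j) ∧ j ∨ g(g(c ∨ l ∨ l, c ∨ c ∨ c, l ∧ l), g(d(c, c), c ∨ l ∨ l, d(j, c)), c ∨ g(j, l, c) ∨ j ∨ l) ∧ h(c ∧ d(c, l) ∧ j ∧ j ∧ j ∧ j ∧ l) ∧ j ∨ j ∧ j ∨ j ∧ j

Answer: no — d(c ∧ c ∧ h(j) ∧ j ∧ j ∧ j ∧ l ∨ c ∧ c ∧ h(j) ∧ j ∧ j ∧ j ∧ l ∨ c ∧ h(j) ∧ j ∧ j ∧ j ∧ j ∧ l ∨ c ∧ h(j) ∧ j ∧ j ∧ j ∧ j ∧ l, h(l) ∨ j ∨ l ∨ l ∨ l) ∧ g(c ∧ c ∧ c ∧ j ∧ j ∧ l, j, l) ∧ h(c ∧ d(c, c) ∨ d(c, c) ∧ j ∨ d(c, c) ∧ j ∨ d(c, c) ∧ j) ∧ j ∨ g(g(c ∨ l ∨ l, l ∧ l, c ∨ c ∨ c), g(d(c, c), c ∨ l ∨ l, d(j, c)), c ∨ g(j, l, c) ∨ j ∨ l) ∧ h(c ∧ d(c, l) ∧ j ∧ j ∧ j ∧ j ∧ l) ∧ j ∨ j ∧ j ∨ j ∧ j vs d(c ∧ c ∧ h(j) ∧ j ∧ j ∧ j ∧ l ∨ c ∧ c ∧ h(j) ∧ j ∧ j ∧ j ∧ l ∨ c ∧ h(j) ∧ j ∧ j ∧ j ∧ j ∧ l ∨ c ∧ h(j) ∧ j ∧ j ∧ j ∧ j ∧ l, h(l) ∨ j ∨ l ∨ l ∨ l) ∧ g(c ∧ c ∧ c ∧ j ∧ j ∧ l, j, l) ∧ h(c ∧ d(c, c) ∨ d(c, c) ∧ j ∨ d(c, c) ∧ j ∨ d(c, c) ∧ j) ∧ j ∨ g(g(c ∨ l ∨ l, c ∨ c ∨ c, l ∧ l), g(d(c, c), c ∨ l ∨ l, d(j, c)), c ∨ g(j, l, c) ∨ j ∨ l) ∧ h(c ∧ d(c, l) ∧ j ∧ j ∧ j ∧ j ∧ l) ∧ j ∨ j ∧ j ∨ j ∧ j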